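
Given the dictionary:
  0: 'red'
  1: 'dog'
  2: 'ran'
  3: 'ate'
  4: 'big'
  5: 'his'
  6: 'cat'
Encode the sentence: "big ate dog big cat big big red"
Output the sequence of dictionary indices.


Look up each word in the dictionary:
  'big' -> 4
  'ate' -> 3
  'dog' -> 1
  'big' -> 4
  'cat' -> 6
  'big' -> 4
  'big' -> 4
  'red' -> 0

Encoded: [4, 3, 1, 4, 6, 4, 4, 0]


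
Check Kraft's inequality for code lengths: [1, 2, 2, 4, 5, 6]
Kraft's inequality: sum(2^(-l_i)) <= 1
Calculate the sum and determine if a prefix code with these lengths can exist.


Sum = 2^(-1) + 2^(-2) + 2^(-2) + 2^(-4) + 2^(-5) + 2^(-6)
    = 0.5 + 0.25 + 0.25 + 0.0625 + 0.03125 + 0.015625
    = 71/64 = 1.109375
Since 1.109375 > 1, Kraft's inequality is NOT satisfied.
A prefix code with these lengths CANNOT exist.

Kraft sum = 1.109375. Not satisfied.


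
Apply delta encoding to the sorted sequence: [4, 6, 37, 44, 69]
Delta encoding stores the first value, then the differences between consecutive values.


First value: 4
Deltas:
  6 - 4 = 2
  37 - 6 = 31
  44 - 37 = 7
  69 - 44 = 25


Delta encoded: [4, 2, 31, 7, 25]


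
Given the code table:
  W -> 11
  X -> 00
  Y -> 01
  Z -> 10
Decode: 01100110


Decoding:
01 -> Y
10 -> Z
01 -> Y
10 -> Z


Result: YZYZ


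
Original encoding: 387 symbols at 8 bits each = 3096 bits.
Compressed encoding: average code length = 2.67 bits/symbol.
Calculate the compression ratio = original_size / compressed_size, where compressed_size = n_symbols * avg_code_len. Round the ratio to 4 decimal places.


original_size = n_symbols * orig_bits = 387 * 8 = 3096 bits
compressed_size = n_symbols * avg_code_len = 387 * 2.67 = 1033.29 bits
ratio = original_size / compressed_size = 3096 / 1033.29 = 2.9963

Compression ratio = 2.9963


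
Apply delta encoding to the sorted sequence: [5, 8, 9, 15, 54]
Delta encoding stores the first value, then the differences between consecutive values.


First value: 5
Deltas:
  8 - 5 = 3
  9 - 8 = 1
  15 - 9 = 6
  54 - 15 = 39


Delta encoded: [5, 3, 1, 6, 39]


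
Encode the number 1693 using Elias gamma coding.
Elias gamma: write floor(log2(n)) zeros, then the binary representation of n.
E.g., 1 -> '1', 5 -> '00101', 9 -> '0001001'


num_bits = floor(log2(1693)) + 1 = 11
leading_zeros = num_bits - 1 = 10
binary(1693) = 11010011101

Elias gamma(1693) = '0000000000' + '11010011101' = 000000000011010011101 (21 bits)


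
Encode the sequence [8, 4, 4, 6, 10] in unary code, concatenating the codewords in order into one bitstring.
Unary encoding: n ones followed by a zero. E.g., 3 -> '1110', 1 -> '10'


Encode each number as n ones followed by a terminating 0:
  8 -> 111111110 (9 bits)
  4 -> 11110 (5 bits)
  4 -> 11110 (5 bits)
  6 -> 1111110 (7 bits)
  10 -> 11111111110 (11 bits)
Total length = 9 + 5 + 5 + 7 + 11 = 37 bits.

Unary([8, 4, 4, 6, 10]) = 1111111101111011110111111011111111110 (37 bits)


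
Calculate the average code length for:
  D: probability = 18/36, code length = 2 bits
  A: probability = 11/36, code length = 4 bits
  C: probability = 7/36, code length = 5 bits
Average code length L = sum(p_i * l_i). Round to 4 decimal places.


Weighted contributions p_i * l_i:
  D: (18/36) * 2 = 36/36
  A: (11/36) * 4 = 44/36
  C: (7/36) * 5 = 35/36
Sum = (36 + 44 + 35)/36 = 115/36

L = 115/36 = 3.1944 bits/symbol


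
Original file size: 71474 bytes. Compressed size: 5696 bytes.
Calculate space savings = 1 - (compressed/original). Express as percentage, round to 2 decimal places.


ratio = compressed/original = 5696/71474 = 0.079693
savings = 1 - ratio = 1 - 0.079693 = 0.920307
as a percentage: 0.920307 * 100 = 92.03%

Space savings = 1 - 5696/71474 = 92.03%


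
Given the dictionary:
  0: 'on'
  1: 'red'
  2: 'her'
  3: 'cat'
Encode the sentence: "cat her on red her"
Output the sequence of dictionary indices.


Look up each word in the dictionary:
  'cat' -> 3
  'her' -> 2
  'on' -> 0
  'red' -> 1
  'her' -> 2

Encoded: [3, 2, 0, 1, 2]


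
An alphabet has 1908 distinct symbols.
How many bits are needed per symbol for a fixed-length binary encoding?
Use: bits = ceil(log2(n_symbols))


log2(1908) = 10.8978
Bracket: 2^10 = 1024 < 1908 <= 2^11 = 2048
So ceil(log2(1908)) = 11

bits = ceil(log2(1908)) = ceil(10.8978) = 11 bits


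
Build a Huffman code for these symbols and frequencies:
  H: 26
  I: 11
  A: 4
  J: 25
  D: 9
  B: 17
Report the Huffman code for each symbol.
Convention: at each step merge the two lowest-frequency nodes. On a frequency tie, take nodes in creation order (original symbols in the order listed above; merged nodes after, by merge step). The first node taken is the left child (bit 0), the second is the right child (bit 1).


Huffman tree construction:
Step 1: Merge A(4) + D(9) = 13
Step 2: Merge I(11) + (A+D)(13) = 24
Step 3: Merge B(17) + (I+(A+D))(24) = 41
Step 4: Merge J(25) + H(26) = 51
Step 5: Merge (B+(I+(A+D)))(41) + (J+H)(51) = 92
Read each symbol's code off the tree from the root (left child = 0, right child = 1).

Codes:
  H: 11 (length 2)
  I: 010 (length 3)
  A: 0110 (length 4)
  J: 10 (length 2)
  D: 0111 (length 4)
  B: 00 (length 2)
Average code length: 221/92 = 2.4022 bits/symbol


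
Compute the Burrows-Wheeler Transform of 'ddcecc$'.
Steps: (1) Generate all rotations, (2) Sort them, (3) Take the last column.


Rotations (sorted):
  0: $ddcecc -> last char: c
  1: c$ddcec -> last char: c
  2: cc$ddce -> last char: e
  3: cecc$dd -> last char: d
  4: dcecc$d -> last char: d
  5: ddcecc$ -> last char: $
  6: ecc$ddc -> last char: c


BWT = ccedd$c


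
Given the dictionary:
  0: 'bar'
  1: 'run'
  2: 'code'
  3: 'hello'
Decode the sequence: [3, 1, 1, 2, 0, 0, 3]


Look up each index in the dictionary:
  3 -> 'hello'
  1 -> 'run'
  1 -> 'run'
  2 -> 'code'
  0 -> 'bar'
  0 -> 'bar'
  3 -> 'hello'

Decoded: "hello run run code bar bar hello"


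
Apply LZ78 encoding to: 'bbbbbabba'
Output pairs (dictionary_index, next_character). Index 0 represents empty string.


LZ78 encoding steps:
Dictionary: {0: ''}
Step 1: w='' (idx 0), next='b' -> output (0, 'b'), add 'b' as idx 1
Step 2: w='b' (idx 1), next='b' -> output (1, 'b'), add 'bb' as idx 2
Step 3: w='bb' (idx 2), next='a' -> output (2, 'a'), add 'bba' as idx 3
Step 4: w='bba' (idx 3), end of input -> output (3, '')


Encoded: [(0, 'b'), (1, 'b'), (2, 'a'), (3, '')]


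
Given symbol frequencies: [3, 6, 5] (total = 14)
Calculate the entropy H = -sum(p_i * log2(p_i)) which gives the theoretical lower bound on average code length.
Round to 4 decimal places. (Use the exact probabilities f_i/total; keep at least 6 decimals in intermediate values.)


Per-symbol terms -p_i * log2(p_i) with p_i = f_i/14:
  p = 3/14 = 0.214286: log2(p) = -2.222392, -p*log2(p) = 0.476227
  p = 6/14 = 0.428571: log2(p) = -1.222392, -p*log2(p) = 0.523882
  p = 5/14 = 0.357143: log2(p) = -1.485427, -p*log2(p) = 0.530510
H = 0.476227 + 0.523882 + 0.530510 = 1.530619

H = 1.5306 bits/symbol


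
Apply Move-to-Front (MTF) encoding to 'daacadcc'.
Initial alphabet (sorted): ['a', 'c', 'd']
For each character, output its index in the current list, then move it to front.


MTF encoding:
'd': index 2 in ['a', 'c', 'd'] -> ['d', 'a', 'c']
'a': index 1 in ['d', 'a', 'c'] -> ['a', 'd', 'c']
'a': index 0 in ['a', 'd', 'c'] -> ['a', 'd', 'c']
'c': index 2 in ['a', 'd', 'c'] -> ['c', 'a', 'd']
'a': index 1 in ['c', 'a', 'd'] -> ['a', 'c', 'd']
'd': index 2 in ['a', 'c', 'd'] -> ['d', 'a', 'c']
'c': index 2 in ['d', 'a', 'c'] -> ['c', 'd', 'a']
'c': index 0 in ['c', 'd', 'a'] -> ['c', 'd', 'a']


Output: [2, 1, 0, 2, 1, 2, 2, 0]


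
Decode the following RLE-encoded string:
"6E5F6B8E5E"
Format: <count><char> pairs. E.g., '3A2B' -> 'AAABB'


Expanding each <count><char> pair:
  6E -> 'EEEEEE'
  5F -> 'FFFFF'
  6B -> 'BBBBBB'
  8E -> 'EEEEEEEE'
  5E -> 'EEEEE'

Decoded = EEEEEEFFFFFBBBBBBEEEEEEEEEEEEE


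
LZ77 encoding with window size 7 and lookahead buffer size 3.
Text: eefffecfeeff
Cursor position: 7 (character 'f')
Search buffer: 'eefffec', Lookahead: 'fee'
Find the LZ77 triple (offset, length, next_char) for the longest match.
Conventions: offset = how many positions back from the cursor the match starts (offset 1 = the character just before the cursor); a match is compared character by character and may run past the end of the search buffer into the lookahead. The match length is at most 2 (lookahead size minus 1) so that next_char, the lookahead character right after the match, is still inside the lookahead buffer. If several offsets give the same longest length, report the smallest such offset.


Try each offset into the search buffer:
  offset=1 (pos 6, char 'c'): match length 0
  offset=2 (pos 5, char 'e'): match length 0
  offset=3 (pos 4, char 'f'): match length 2
  offset=4 (pos 3, char 'f'): match length 1
  offset=5 (pos 2, char 'f'): match length 1
  offset=6 (pos 1, char 'e'): match length 0
  offset=7 (pos 0, char 'e'): match length 0
Longest match has length 2 at offset 3.
next_char = character at position 7 + 2 = 9 -> 'e'

Best match: offset=3, length=2 (matching 'fe' starting at position 4)
LZ77 triple: (3, 2, 'e')


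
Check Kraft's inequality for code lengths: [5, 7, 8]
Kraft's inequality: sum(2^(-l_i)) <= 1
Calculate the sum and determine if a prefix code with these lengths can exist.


Sum = 2^(-5) + 2^(-7) + 2^(-8)
    = 0.03125 + 0.0078125 + 0.00390625
    = 11/256 = 0.04296875
Since 0.04296875 <= 1, Kraft's inequality IS satisfied.
A prefix code with these lengths CAN exist.

Kraft sum = 0.04296875. Satisfied.


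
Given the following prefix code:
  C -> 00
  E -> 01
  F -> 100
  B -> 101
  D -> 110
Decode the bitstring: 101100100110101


Decoding step by step:
Bits 101 -> B
Bits 100 -> F
Bits 100 -> F
Bits 110 -> D
Bits 101 -> B


Decoded message: BFFDB


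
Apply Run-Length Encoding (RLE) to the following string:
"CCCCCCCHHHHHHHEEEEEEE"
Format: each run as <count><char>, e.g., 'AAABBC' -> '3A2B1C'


Scanning runs left to right:
  i=0: run of 'C' x 7 -> '7C'
  i=7: run of 'H' x 7 -> '7H'
  i=14: run of 'E' x 7 -> '7E'

RLE = 7C7H7E


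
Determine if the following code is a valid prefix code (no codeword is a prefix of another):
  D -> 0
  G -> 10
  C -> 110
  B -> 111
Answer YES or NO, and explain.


Checking each pair (does one codeword prefix another?):
  D='0' vs G='10': no prefix
  D='0' vs C='110': no prefix
  D='0' vs B='111': no prefix
  G='10' vs D='0': no prefix
  G='10' vs C='110': no prefix
  G='10' vs B='111': no prefix
  C='110' vs D='0': no prefix
  C='110' vs G='10': no prefix
  C='110' vs B='111': no prefix
  B='111' vs D='0': no prefix
  B='111' vs G='10': no prefix
  B='111' vs C='110': no prefix
No violation found over all pairs.

YES -- this is a valid prefix code. No codeword is a prefix of any other codeword.


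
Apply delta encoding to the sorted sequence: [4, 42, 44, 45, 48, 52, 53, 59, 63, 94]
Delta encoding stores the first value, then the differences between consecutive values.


First value: 4
Deltas:
  42 - 4 = 38
  44 - 42 = 2
  45 - 44 = 1
  48 - 45 = 3
  52 - 48 = 4
  53 - 52 = 1
  59 - 53 = 6
  63 - 59 = 4
  94 - 63 = 31


Delta encoded: [4, 38, 2, 1, 3, 4, 1, 6, 4, 31]


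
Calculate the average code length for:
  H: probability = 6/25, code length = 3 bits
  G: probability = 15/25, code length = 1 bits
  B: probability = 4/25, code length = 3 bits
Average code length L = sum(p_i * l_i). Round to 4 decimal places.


Weighted contributions p_i * l_i:
  H: (6/25) * 3 = 18/25
  G: (15/25) * 1 = 15/25
  B: (4/25) * 3 = 12/25
Sum = (18 + 15 + 12)/25 = 45/25

L = 45/25 = 1.8000 bits/symbol


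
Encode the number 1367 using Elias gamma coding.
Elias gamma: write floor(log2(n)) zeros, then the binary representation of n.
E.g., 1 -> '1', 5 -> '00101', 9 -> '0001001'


num_bits = floor(log2(1367)) + 1 = 11
leading_zeros = num_bits - 1 = 10
binary(1367) = 10101010111

Elias gamma(1367) = '0000000000' + '10101010111' = 000000000010101010111 (21 bits)


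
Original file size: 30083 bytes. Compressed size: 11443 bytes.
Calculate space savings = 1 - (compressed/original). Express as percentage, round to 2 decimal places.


ratio = compressed/original = 11443/30083 = 0.380381
savings = 1 - ratio = 1 - 0.380381 = 0.619619
as a percentage: 0.619619 * 100 = 61.96%

Space savings = 1 - 11443/30083 = 61.96%


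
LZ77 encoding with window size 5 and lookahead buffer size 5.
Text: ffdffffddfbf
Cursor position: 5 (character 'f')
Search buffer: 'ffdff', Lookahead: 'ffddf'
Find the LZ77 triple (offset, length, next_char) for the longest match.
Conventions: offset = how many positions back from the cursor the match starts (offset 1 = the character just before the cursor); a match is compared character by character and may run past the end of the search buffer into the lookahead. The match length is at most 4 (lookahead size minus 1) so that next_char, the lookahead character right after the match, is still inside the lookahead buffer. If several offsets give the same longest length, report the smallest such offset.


Try each offset into the search buffer:
  offset=1 (pos 4, char 'f'): match length 2
  offset=2 (pos 3, char 'f'): match length 2
  offset=3 (pos 2, char 'd'): match length 0
  offset=4 (pos 1, char 'f'): match length 1
  offset=5 (pos 0, char 'f'): match length 3
Longest match has length 3 at offset 5.
next_char = character at position 5 + 3 = 8 -> 'd'

Best match: offset=5, length=3 (matching 'ffd' starting at position 0)
LZ77 triple: (5, 3, 'd')


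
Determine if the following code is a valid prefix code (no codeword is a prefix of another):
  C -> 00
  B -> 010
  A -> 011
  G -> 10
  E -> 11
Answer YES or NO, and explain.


Checking each pair (does one codeword prefix another?):
  C='00' vs B='010': no prefix
  C='00' vs A='011': no prefix
  C='00' vs G='10': no prefix
  C='00' vs E='11': no prefix
  B='010' vs C='00': no prefix
  B='010' vs A='011': no prefix
  B='010' vs G='10': no prefix
  B='010' vs E='11': no prefix
  A='011' vs C='00': no prefix
  A='011' vs B='010': no prefix
  A='011' vs G='10': no prefix
  A='011' vs E='11': no prefix
  G='10' vs C='00': no prefix
  G='10' vs B='010': no prefix
  G='10' vs A='011': no prefix
  G='10' vs E='11': no prefix
  E='11' vs C='00': no prefix
  E='11' vs B='010': no prefix
  E='11' vs A='011': no prefix
  E='11' vs G='10': no prefix
No violation found over all pairs.

YES -- this is a valid prefix code. No codeword is a prefix of any other codeword.


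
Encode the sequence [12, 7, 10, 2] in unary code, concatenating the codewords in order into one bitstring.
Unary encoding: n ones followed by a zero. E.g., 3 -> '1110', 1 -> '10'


Encode each number as n ones followed by a terminating 0:
  12 -> 1111111111110 (13 bits)
  7 -> 11111110 (8 bits)
  10 -> 11111111110 (11 bits)
  2 -> 110 (3 bits)
Total length = 13 + 8 + 11 + 3 = 35 bits.

Unary([12, 7, 10, 2]) = 11111111111101111111011111111110110 (35 bits)


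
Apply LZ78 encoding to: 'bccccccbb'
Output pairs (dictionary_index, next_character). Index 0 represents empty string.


LZ78 encoding steps:
Dictionary: {0: ''}
Step 1: w='' (idx 0), next='b' -> output (0, 'b'), add 'b' as idx 1
Step 2: w='' (idx 0), next='c' -> output (0, 'c'), add 'c' as idx 2
Step 3: w='c' (idx 2), next='c' -> output (2, 'c'), add 'cc' as idx 3
Step 4: w='cc' (idx 3), next='c' -> output (3, 'c'), add 'ccc' as idx 4
Step 5: w='b' (idx 1), next='b' -> output (1, 'b'), add 'bb' as idx 5


Encoded: [(0, 'b'), (0, 'c'), (2, 'c'), (3, 'c'), (1, 'b')]


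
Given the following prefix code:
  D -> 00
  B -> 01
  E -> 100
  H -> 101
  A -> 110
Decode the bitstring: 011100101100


Decoding step by step:
Bits 01 -> B
Bits 110 -> A
Bits 01 -> B
Bits 01 -> B
Bits 100 -> E


Decoded message: BABBE


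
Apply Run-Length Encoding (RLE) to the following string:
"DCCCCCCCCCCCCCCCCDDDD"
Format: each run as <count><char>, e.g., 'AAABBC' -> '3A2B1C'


Scanning runs left to right:
  i=0: run of 'D' x 1 -> '1D'
  i=1: run of 'C' x 16 -> '16C'
  i=17: run of 'D' x 4 -> '4D'

RLE = 1D16C4D


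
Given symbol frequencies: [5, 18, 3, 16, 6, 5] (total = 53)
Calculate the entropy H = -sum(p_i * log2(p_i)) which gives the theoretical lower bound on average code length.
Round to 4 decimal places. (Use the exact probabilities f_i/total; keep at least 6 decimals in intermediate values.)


Per-symbol terms -p_i * log2(p_i) with p_i = f_i/53:
  p = 5/53 = 0.094340: log2(p) = -3.405992, -p*log2(p) = 0.321320
  p = 18/53 = 0.339623: log2(p) = -1.557995, -p*log2(p) = 0.529131
  p = 3/53 = 0.056604: log2(p) = -4.142958, -p*log2(p) = 0.234507
  p = 16/53 = 0.301887: log2(p) = -1.727920, -p*log2(p) = 0.521636
  p = 6/53 = 0.113208: log2(p) = -3.142958, -p*log2(p) = 0.355807
  p = 5/53 = 0.094340: log2(p) = -3.405992, -p*log2(p) = 0.321320
H = 0.321320 + 0.529131 + 0.234507 + 0.521636 + 0.355807 + 0.321320 = 2.283721

H = 2.2837 bits/symbol


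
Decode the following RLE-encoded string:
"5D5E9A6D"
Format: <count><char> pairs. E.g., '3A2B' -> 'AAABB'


Expanding each <count><char> pair:
  5D -> 'DDDDD'
  5E -> 'EEEEE'
  9A -> 'AAAAAAAAA'
  6D -> 'DDDDDD'

Decoded = DDDDDEEEEEAAAAAAAAADDDDDD


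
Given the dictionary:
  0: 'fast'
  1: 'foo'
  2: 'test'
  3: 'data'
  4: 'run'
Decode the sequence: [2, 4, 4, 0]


Look up each index in the dictionary:
  2 -> 'test'
  4 -> 'run'
  4 -> 'run'
  0 -> 'fast'

Decoded: "test run run fast"


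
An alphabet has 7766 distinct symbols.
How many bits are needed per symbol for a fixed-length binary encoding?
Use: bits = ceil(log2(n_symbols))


log2(7766) = 12.923
Bracket: 2^12 = 4096 < 7766 <= 2^13 = 8192
So ceil(log2(7766)) = 13

bits = ceil(log2(7766)) = ceil(12.923) = 13 bits


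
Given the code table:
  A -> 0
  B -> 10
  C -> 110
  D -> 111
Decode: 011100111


Decoding:
0 -> A
111 -> D
0 -> A
0 -> A
111 -> D


Result: ADAAD


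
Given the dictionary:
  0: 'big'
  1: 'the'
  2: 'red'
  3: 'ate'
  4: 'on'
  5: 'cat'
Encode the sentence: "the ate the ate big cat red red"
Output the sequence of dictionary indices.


Look up each word in the dictionary:
  'the' -> 1
  'ate' -> 3
  'the' -> 1
  'ate' -> 3
  'big' -> 0
  'cat' -> 5
  'red' -> 2
  'red' -> 2

Encoded: [1, 3, 1, 3, 0, 5, 2, 2]


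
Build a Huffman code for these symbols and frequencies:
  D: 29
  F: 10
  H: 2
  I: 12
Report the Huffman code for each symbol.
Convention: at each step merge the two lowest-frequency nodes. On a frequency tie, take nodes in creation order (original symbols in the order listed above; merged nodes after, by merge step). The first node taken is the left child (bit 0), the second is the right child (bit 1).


Huffman tree construction:
Step 1: Merge H(2) + F(10) = 12
Step 2: Merge I(12) + (H+F)(12) = 24
Step 3: Merge (I+(H+F))(24) + D(29) = 53
Read each symbol's code off the tree from the root (left child = 0, right child = 1).

Codes:
  D: 1 (length 1)
  F: 011 (length 3)
  H: 010 (length 3)
  I: 00 (length 2)
Average code length: 89/53 = 1.6792 bits/symbol


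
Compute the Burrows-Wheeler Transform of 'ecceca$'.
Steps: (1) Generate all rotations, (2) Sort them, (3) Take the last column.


Rotations (sorted):
  0: $ecceca -> last char: a
  1: a$eccec -> last char: c
  2: ca$ecce -> last char: e
  3: cceca$e -> last char: e
  4: ceca$ec -> last char: c
  5: eca$ecc -> last char: c
  6: ecceca$ -> last char: $


BWT = aceecc$


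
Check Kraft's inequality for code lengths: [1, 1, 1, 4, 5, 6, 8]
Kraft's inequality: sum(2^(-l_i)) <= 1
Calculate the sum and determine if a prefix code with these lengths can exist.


Sum = 2^(-1) + 2^(-1) + 2^(-1) + 2^(-4) + 2^(-5) + 2^(-6) + 2^(-8)
    = 0.5 + 0.5 + 0.5 + 0.0625 + 0.03125 + 0.015625 + 0.00390625
    = 413/256 = 1.61328125
Since 1.61328125 > 1, Kraft's inequality is NOT satisfied.
A prefix code with these lengths CANNOT exist.

Kraft sum = 1.61328125. Not satisfied.


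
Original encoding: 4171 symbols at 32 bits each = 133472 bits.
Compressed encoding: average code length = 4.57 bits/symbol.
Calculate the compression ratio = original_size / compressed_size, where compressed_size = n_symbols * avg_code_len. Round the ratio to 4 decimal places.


original_size = n_symbols * orig_bits = 4171 * 32 = 133472 bits
compressed_size = n_symbols * avg_code_len = 4171 * 4.57 = 19061.47 bits
ratio = original_size / compressed_size = 133472 / 19061.47 = 7.0022

Compression ratio = 7.0022


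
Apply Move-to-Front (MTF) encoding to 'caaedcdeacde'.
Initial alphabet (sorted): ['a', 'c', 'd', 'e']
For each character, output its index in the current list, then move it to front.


MTF encoding:
'c': index 1 in ['a', 'c', 'd', 'e'] -> ['c', 'a', 'd', 'e']
'a': index 1 in ['c', 'a', 'd', 'e'] -> ['a', 'c', 'd', 'e']
'a': index 0 in ['a', 'c', 'd', 'e'] -> ['a', 'c', 'd', 'e']
'e': index 3 in ['a', 'c', 'd', 'e'] -> ['e', 'a', 'c', 'd']
'd': index 3 in ['e', 'a', 'c', 'd'] -> ['d', 'e', 'a', 'c']
'c': index 3 in ['d', 'e', 'a', 'c'] -> ['c', 'd', 'e', 'a']
'd': index 1 in ['c', 'd', 'e', 'a'] -> ['d', 'c', 'e', 'a']
'e': index 2 in ['d', 'c', 'e', 'a'] -> ['e', 'd', 'c', 'a']
'a': index 3 in ['e', 'd', 'c', 'a'] -> ['a', 'e', 'd', 'c']
'c': index 3 in ['a', 'e', 'd', 'c'] -> ['c', 'a', 'e', 'd']
'd': index 3 in ['c', 'a', 'e', 'd'] -> ['d', 'c', 'a', 'e']
'e': index 3 in ['d', 'c', 'a', 'e'] -> ['e', 'd', 'c', 'a']


Output: [1, 1, 0, 3, 3, 3, 1, 2, 3, 3, 3, 3]


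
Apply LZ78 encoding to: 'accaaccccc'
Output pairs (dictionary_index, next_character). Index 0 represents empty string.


LZ78 encoding steps:
Dictionary: {0: ''}
Step 1: w='' (idx 0), next='a' -> output (0, 'a'), add 'a' as idx 1
Step 2: w='' (idx 0), next='c' -> output (0, 'c'), add 'c' as idx 2
Step 3: w='c' (idx 2), next='a' -> output (2, 'a'), add 'ca' as idx 3
Step 4: w='a' (idx 1), next='c' -> output (1, 'c'), add 'ac' as idx 4
Step 5: w='c' (idx 2), next='c' -> output (2, 'c'), add 'cc' as idx 5
Step 6: w='cc' (idx 5), end of input -> output (5, '')


Encoded: [(0, 'a'), (0, 'c'), (2, 'a'), (1, 'c'), (2, 'c'), (5, '')]


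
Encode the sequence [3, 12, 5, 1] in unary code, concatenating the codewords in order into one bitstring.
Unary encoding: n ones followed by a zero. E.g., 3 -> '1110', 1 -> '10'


Encode each number as n ones followed by a terminating 0:
  3 -> 1110 (4 bits)
  12 -> 1111111111110 (13 bits)
  5 -> 111110 (6 bits)
  1 -> 10 (2 bits)
Total length = 4 + 13 + 6 + 2 = 25 bits.

Unary([3, 12, 5, 1]) = 1110111111111111011111010 (25 bits)


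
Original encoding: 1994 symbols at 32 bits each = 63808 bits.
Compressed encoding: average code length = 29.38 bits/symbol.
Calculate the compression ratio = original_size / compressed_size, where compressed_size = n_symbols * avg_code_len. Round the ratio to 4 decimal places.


original_size = n_symbols * orig_bits = 1994 * 32 = 63808 bits
compressed_size = n_symbols * avg_code_len = 1994 * 29.38 = 58583.72 bits
ratio = original_size / compressed_size = 63808 / 58583.72 = 1.0892

Compression ratio = 1.0892


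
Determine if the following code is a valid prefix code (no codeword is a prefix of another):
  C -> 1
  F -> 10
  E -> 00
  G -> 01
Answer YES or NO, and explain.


Checking each pair (does one codeword prefix another?):
  C='1' vs F='10': prefix -- VIOLATION

NO -- this is NOT a valid prefix code. C (1) is a prefix of F (10).


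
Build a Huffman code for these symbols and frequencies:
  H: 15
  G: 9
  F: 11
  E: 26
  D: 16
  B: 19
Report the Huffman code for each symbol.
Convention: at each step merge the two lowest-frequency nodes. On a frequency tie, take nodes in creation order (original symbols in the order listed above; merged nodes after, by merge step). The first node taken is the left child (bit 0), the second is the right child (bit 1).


Huffman tree construction:
Step 1: Merge G(9) + F(11) = 20
Step 2: Merge H(15) + D(16) = 31
Step 3: Merge B(19) + (G+F)(20) = 39
Step 4: Merge E(26) + (H+D)(31) = 57
Step 5: Merge (B+(G+F))(39) + (E+(H+D))(57) = 96
Read each symbol's code off the tree from the root (left child = 0, right child = 1).

Codes:
  H: 110 (length 3)
  G: 010 (length 3)
  F: 011 (length 3)
  E: 10 (length 2)
  D: 111 (length 3)
  B: 00 (length 2)
Average code length: 243/96 = 2.5313 bits/symbol


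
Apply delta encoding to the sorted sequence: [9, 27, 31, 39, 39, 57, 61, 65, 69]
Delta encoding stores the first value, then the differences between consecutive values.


First value: 9
Deltas:
  27 - 9 = 18
  31 - 27 = 4
  39 - 31 = 8
  39 - 39 = 0
  57 - 39 = 18
  61 - 57 = 4
  65 - 61 = 4
  69 - 65 = 4


Delta encoded: [9, 18, 4, 8, 0, 18, 4, 4, 4]


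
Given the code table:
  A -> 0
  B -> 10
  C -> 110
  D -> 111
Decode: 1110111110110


Decoding:
111 -> D
0 -> A
111 -> D
110 -> C
110 -> C


Result: DADCC


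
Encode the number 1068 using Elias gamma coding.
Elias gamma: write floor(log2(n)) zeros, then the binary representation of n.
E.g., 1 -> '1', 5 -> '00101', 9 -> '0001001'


num_bits = floor(log2(1068)) + 1 = 11
leading_zeros = num_bits - 1 = 10
binary(1068) = 10000101100

Elias gamma(1068) = '0000000000' + '10000101100' = 000000000010000101100 (21 bits)


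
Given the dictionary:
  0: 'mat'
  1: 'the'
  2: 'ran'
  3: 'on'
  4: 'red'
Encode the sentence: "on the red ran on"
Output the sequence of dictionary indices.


Look up each word in the dictionary:
  'on' -> 3
  'the' -> 1
  'red' -> 4
  'ran' -> 2
  'on' -> 3

Encoded: [3, 1, 4, 2, 3]


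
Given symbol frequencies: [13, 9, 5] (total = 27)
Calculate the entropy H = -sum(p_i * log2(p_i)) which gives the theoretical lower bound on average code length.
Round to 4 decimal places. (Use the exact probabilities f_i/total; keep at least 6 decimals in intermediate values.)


Per-symbol terms -p_i * log2(p_i) with p_i = f_i/27:
  p = 13/27 = 0.481481: log2(p) = -1.054448, -p*log2(p) = 0.507697
  p = 9/27 = 0.333333: log2(p) = -1.584963, -p*log2(p) = 0.528321
  p = 5/27 = 0.185185: log2(p) = -2.432959, -p*log2(p) = 0.450548
H = 0.507697 + 0.528321 + 0.450548 = 1.486566

H = 1.4866 bits/symbol


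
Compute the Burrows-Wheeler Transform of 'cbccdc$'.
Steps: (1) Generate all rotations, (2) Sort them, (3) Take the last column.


Rotations (sorted):
  0: $cbccdc -> last char: c
  1: bccdc$c -> last char: c
  2: c$cbccd -> last char: d
  3: cbccdc$ -> last char: $
  4: ccdc$cb -> last char: b
  5: cdc$cbc -> last char: c
  6: dc$cbcc -> last char: c


BWT = ccd$bcc


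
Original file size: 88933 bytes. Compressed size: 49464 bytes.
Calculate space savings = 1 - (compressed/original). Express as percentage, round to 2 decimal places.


ratio = compressed/original = 49464/88933 = 0.556194
savings = 1 - ratio = 1 - 0.556194 = 0.443806
as a percentage: 0.443806 * 100 = 44.38%

Space savings = 1 - 49464/88933 = 44.38%


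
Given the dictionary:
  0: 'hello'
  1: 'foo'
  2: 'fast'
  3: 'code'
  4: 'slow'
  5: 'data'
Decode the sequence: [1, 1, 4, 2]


Look up each index in the dictionary:
  1 -> 'foo'
  1 -> 'foo'
  4 -> 'slow'
  2 -> 'fast'

Decoded: "foo foo slow fast"


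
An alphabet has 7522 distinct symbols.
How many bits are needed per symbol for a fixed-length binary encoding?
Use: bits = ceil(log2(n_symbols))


log2(7522) = 12.8769
Bracket: 2^12 = 4096 < 7522 <= 2^13 = 8192
So ceil(log2(7522)) = 13

bits = ceil(log2(7522)) = ceil(12.8769) = 13 bits


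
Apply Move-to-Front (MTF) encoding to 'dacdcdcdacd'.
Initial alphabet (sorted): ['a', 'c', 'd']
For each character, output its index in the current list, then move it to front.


MTF encoding:
'd': index 2 in ['a', 'c', 'd'] -> ['d', 'a', 'c']
'a': index 1 in ['d', 'a', 'c'] -> ['a', 'd', 'c']
'c': index 2 in ['a', 'd', 'c'] -> ['c', 'a', 'd']
'd': index 2 in ['c', 'a', 'd'] -> ['d', 'c', 'a']
'c': index 1 in ['d', 'c', 'a'] -> ['c', 'd', 'a']
'd': index 1 in ['c', 'd', 'a'] -> ['d', 'c', 'a']
'c': index 1 in ['d', 'c', 'a'] -> ['c', 'd', 'a']
'd': index 1 in ['c', 'd', 'a'] -> ['d', 'c', 'a']
'a': index 2 in ['d', 'c', 'a'] -> ['a', 'd', 'c']
'c': index 2 in ['a', 'd', 'c'] -> ['c', 'a', 'd']
'd': index 2 in ['c', 'a', 'd'] -> ['d', 'c', 'a']


Output: [2, 1, 2, 2, 1, 1, 1, 1, 2, 2, 2]


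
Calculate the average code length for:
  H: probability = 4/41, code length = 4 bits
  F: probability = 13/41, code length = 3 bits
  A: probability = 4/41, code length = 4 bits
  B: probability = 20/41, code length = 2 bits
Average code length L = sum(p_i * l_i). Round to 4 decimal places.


Weighted contributions p_i * l_i:
  H: (4/41) * 4 = 16/41
  F: (13/41) * 3 = 39/41
  A: (4/41) * 4 = 16/41
  B: (20/41) * 2 = 40/41
Sum = (16 + 39 + 16 + 40)/41 = 111/41

L = 111/41 = 2.7073 bits/symbol


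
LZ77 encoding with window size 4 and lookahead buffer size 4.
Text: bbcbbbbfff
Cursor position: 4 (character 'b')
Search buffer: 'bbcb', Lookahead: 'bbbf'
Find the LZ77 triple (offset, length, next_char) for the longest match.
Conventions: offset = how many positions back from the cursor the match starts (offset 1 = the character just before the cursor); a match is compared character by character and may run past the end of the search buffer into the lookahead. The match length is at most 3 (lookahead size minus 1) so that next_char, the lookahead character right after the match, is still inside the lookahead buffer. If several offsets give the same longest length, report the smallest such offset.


Try each offset into the search buffer:
  offset=1 (pos 3, char 'b'): match length 3
  offset=2 (pos 2, char 'c'): match length 0
  offset=3 (pos 1, char 'b'): match length 1
  offset=4 (pos 0, char 'b'): match length 2
Longest match has length 3 at offset 1.
next_char = character at position 4 + 3 = 7 -> 'f'

Best match: offset=1, length=3 (matching 'bbb' starting at position 3)
LZ77 triple: (1, 3, 'f')


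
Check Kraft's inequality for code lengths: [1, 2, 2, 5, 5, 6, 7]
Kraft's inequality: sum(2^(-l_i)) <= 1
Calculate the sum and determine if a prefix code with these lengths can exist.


Sum = 2^(-1) + 2^(-2) + 2^(-2) + 2^(-5) + 2^(-5) + 2^(-6) + 2^(-7)
    = 0.5 + 0.25 + 0.25 + 0.03125 + 0.03125 + 0.015625 + 0.0078125
    = 139/128 = 1.0859375
Since 1.0859375 > 1, Kraft's inequality is NOT satisfied.
A prefix code with these lengths CANNOT exist.

Kraft sum = 1.0859375. Not satisfied.


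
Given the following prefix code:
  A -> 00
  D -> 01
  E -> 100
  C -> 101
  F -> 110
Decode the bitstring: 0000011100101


Decoding step by step:
Bits 00 -> A
Bits 00 -> A
Bits 01 -> D
Bits 110 -> F
Bits 01 -> D
Bits 01 -> D


Decoded message: AADFDD


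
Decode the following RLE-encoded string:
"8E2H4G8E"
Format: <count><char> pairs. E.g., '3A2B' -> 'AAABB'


Expanding each <count><char> pair:
  8E -> 'EEEEEEEE'
  2H -> 'HH'
  4G -> 'GGGG'
  8E -> 'EEEEEEEE'

Decoded = EEEEEEEEHHGGGGEEEEEEEE


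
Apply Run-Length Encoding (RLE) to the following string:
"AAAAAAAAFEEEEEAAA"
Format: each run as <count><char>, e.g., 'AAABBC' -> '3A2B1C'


Scanning runs left to right:
  i=0: run of 'A' x 8 -> '8A'
  i=8: run of 'F' x 1 -> '1F'
  i=9: run of 'E' x 5 -> '5E'
  i=14: run of 'A' x 3 -> '3A'

RLE = 8A1F5E3A


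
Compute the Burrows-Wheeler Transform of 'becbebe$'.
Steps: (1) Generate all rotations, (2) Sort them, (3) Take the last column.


Rotations (sorted):
  0: $becbebe -> last char: e
  1: be$becbe -> last char: e
  2: bebe$bec -> last char: c
  3: becbebe$ -> last char: $
  4: cbebe$be -> last char: e
  5: e$becbeb -> last char: b
  6: ebe$becb -> last char: b
  7: ecbebe$b -> last char: b


BWT = eec$ebbb


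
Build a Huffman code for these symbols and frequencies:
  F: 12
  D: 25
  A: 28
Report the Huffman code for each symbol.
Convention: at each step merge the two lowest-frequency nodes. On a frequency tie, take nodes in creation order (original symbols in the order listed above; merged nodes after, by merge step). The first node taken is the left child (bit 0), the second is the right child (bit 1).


Huffman tree construction:
Step 1: Merge F(12) + D(25) = 37
Step 2: Merge A(28) + (F+D)(37) = 65
Read each symbol's code off the tree from the root (left child = 0, right child = 1).

Codes:
  F: 10 (length 2)
  D: 11 (length 2)
  A: 0 (length 1)
Average code length: 102/65 = 1.5692 bits/symbol


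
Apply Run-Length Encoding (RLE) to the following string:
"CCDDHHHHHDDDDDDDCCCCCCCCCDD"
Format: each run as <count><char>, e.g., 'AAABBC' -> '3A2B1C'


Scanning runs left to right:
  i=0: run of 'C' x 2 -> '2C'
  i=2: run of 'D' x 2 -> '2D'
  i=4: run of 'H' x 5 -> '5H'
  i=9: run of 'D' x 7 -> '7D'
  i=16: run of 'C' x 9 -> '9C'
  i=25: run of 'D' x 2 -> '2D'

RLE = 2C2D5H7D9C2D


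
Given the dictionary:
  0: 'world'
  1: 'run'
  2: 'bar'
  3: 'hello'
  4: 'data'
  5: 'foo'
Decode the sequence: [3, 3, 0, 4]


Look up each index in the dictionary:
  3 -> 'hello'
  3 -> 'hello'
  0 -> 'world'
  4 -> 'data'

Decoded: "hello hello world data"


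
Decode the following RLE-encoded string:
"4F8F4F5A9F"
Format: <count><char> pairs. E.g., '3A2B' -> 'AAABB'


Expanding each <count><char> pair:
  4F -> 'FFFF'
  8F -> 'FFFFFFFF'
  4F -> 'FFFF'
  5A -> 'AAAAA'
  9F -> 'FFFFFFFFF'

Decoded = FFFFFFFFFFFFFFFFAAAAAFFFFFFFFF


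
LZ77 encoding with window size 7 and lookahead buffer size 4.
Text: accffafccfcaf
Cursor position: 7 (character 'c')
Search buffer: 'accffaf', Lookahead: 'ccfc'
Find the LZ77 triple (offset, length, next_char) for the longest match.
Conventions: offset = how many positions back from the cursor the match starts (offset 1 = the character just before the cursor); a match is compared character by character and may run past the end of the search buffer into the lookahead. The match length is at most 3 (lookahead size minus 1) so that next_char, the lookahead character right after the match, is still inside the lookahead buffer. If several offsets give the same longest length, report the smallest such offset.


Try each offset into the search buffer:
  offset=1 (pos 6, char 'f'): match length 0
  offset=2 (pos 5, char 'a'): match length 0
  offset=3 (pos 4, char 'f'): match length 0
  offset=4 (pos 3, char 'f'): match length 0
  offset=5 (pos 2, char 'c'): match length 1
  offset=6 (pos 1, char 'c'): match length 3
  offset=7 (pos 0, char 'a'): match length 0
Longest match has length 3 at offset 6.
next_char = character at position 7 + 3 = 10 -> 'c'

Best match: offset=6, length=3 (matching 'ccf' starting at position 1)
LZ77 triple: (6, 3, 'c')


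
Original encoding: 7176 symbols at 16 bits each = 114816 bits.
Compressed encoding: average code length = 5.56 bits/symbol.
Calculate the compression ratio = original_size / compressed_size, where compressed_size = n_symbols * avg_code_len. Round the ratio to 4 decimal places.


original_size = n_symbols * orig_bits = 7176 * 16 = 114816 bits
compressed_size = n_symbols * avg_code_len = 7176 * 5.56 = 39898.56 bits
ratio = original_size / compressed_size = 114816 / 39898.56 = 2.8777

Compression ratio = 2.8777


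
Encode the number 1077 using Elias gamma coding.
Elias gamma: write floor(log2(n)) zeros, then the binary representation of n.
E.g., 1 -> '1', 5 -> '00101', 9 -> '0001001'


num_bits = floor(log2(1077)) + 1 = 11
leading_zeros = num_bits - 1 = 10
binary(1077) = 10000110101

Elias gamma(1077) = '0000000000' + '10000110101' = 000000000010000110101 (21 bits)


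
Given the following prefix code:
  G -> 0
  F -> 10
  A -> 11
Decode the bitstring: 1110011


Decoding step by step:
Bits 11 -> A
Bits 10 -> F
Bits 0 -> G
Bits 11 -> A


Decoded message: AFGA


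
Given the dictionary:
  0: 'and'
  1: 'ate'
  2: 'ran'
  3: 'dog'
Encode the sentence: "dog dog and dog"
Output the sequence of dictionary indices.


Look up each word in the dictionary:
  'dog' -> 3
  'dog' -> 3
  'and' -> 0
  'dog' -> 3

Encoded: [3, 3, 0, 3]


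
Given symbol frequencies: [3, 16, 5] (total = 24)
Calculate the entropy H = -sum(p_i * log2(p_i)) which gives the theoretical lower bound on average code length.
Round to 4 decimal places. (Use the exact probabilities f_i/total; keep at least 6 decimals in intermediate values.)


Per-symbol terms -p_i * log2(p_i) with p_i = f_i/24:
  p = 3/24 = 0.125000: log2(p) = -3.000000, -p*log2(p) = 0.375000
  p = 16/24 = 0.666667: log2(p) = -0.584963, -p*log2(p) = 0.389975
  p = 5/24 = 0.208333: log2(p) = -2.263034, -p*log2(p) = 0.471466
H = 0.375000 + 0.389975 + 0.471466 = 1.236441

H = 1.2364 bits/symbol


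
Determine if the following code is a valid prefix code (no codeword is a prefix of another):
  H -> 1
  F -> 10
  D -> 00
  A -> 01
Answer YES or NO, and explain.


Checking each pair (does one codeword prefix another?):
  H='1' vs F='10': prefix -- VIOLATION

NO -- this is NOT a valid prefix code. H (1) is a prefix of F (10).


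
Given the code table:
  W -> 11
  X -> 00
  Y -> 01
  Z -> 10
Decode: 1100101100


Decoding:
11 -> W
00 -> X
10 -> Z
11 -> W
00 -> X


Result: WXZWX


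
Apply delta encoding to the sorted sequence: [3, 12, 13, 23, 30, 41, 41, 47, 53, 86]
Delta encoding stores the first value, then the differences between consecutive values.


First value: 3
Deltas:
  12 - 3 = 9
  13 - 12 = 1
  23 - 13 = 10
  30 - 23 = 7
  41 - 30 = 11
  41 - 41 = 0
  47 - 41 = 6
  53 - 47 = 6
  86 - 53 = 33


Delta encoded: [3, 9, 1, 10, 7, 11, 0, 6, 6, 33]


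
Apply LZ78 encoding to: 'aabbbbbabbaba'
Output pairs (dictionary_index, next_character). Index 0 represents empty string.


LZ78 encoding steps:
Dictionary: {0: ''}
Step 1: w='' (idx 0), next='a' -> output (0, 'a'), add 'a' as idx 1
Step 2: w='a' (idx 1), next='b' -> output (1, 'b'), add 'ab' as idx 2
Step 3: w='' (idx 0), next='b' -> output (0, 'b'), add 'b' as idx 3
Step 4: w='b' (idx 3), next='b' -> output (3, 'b'), add 'bb' as idx 4
Step 5: w='b' (idx 3), next='a' -> output (3, 'a'), add 'ba' as idx 5
Step 6: w='bb' (idx 4), next='a' -> output (4, 'a'), add 'bba' as idx 6
Step 7: w='ba' (idx 5), end of input -> output (5, '')


Encoded: [(0, 'a'), (1, 'b'), (0, 'b'), (3, 'b'), (3, 'a'), (4, 'a'), (5, '')]


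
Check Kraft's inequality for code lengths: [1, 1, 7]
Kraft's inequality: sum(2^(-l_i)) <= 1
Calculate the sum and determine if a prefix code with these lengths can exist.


Sum = 2^(-1) + 2^(-1) + 2^(-7)
    = 0.5 + 0.5 + 0.0078125
    = 129/128 = 1.0078125
Since 1.0078125 > 1, Kraft's inequality is NOT satisfied.
A prefix code with these lengths CANNOT exist.

Kraft sum = 1.0078125. Not satisfied.


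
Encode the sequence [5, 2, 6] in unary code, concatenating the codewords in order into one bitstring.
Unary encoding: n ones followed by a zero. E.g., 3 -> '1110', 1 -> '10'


Encode each number as n ones followed by a terminating 0:
  5 -> 111110 (6 bits)
  2 -> 110 (3 bits)
  6 -> 1111110 (7 bits)
Total length = 6 + 3 + 7 = 16 bits.

Unary([5, 2, 6]) = 1111101101111110 (16 bits)


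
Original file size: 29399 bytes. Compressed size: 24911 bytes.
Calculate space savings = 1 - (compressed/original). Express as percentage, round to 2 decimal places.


ratio = compressed/original = 24911/29399 = 0.847342
savings = 1 - ratio = 1 - 0.847342 = 0.152658
as a percentage: 0.152658 * 100 = 15.27%

Space savings = 1 - 24911/29399 = 15.27%


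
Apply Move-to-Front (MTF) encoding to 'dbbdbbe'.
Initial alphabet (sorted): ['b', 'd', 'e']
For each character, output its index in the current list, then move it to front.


MTF encoding:
'd': index 1 in ['b', 'd', 'e'] -> ['d', 'b', 'e']
'b': index 1 in ['d', 'b', 'e'] -> ['b', 'd', 'e']
'b': index 0 in ['b', 'd', 'e'] -> ['b', 'd', 'e']
'd': index 1 in ['b', 'd', 'e'] -> ['d', 'b', 'e']
'b': index 1 in ['d', 'b', 'e'] -> ['b', 'd', 'e']
'b': index 0 in ['b', 'd', 'e'] -> ['b', 'd', 'e']
'e': index 2 in ['b', 'd', 'e'] -> ['e', 'b', 'd']


Output: [1, 1, 0, 1, 1, 0, 2]


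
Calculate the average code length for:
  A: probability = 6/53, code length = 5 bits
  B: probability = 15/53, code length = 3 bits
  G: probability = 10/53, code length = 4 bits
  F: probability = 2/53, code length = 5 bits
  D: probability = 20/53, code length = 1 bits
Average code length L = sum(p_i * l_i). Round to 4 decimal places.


Weighted contributions p_i * l_i:
  A: (6/53) * 5 = 30/53
  B: (15/53) * 3 = 45/53
  G: (10/53) * 4 = 40/53
  F: (2/53) * 5 = 10/53
  D: (20/53) * 1 = 20/53
Sum = (30 + 45 + 40 + 10 + 20)/53 = 145/53

L = 145/53 = 2.7358 bits/symbol
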